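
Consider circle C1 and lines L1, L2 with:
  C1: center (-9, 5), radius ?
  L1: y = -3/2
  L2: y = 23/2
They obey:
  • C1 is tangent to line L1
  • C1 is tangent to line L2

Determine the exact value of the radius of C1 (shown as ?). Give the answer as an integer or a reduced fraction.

1. [C1‖L1]  r_C1² − 169/4 = 0  ⇒  r_C1 = 13/2 (r>0 drops 1)
2. [C1‖L2]  r_C1² − 169/4 = 0  ⇒  r_C1 = 13/2 (r>0 drops 1)

13/2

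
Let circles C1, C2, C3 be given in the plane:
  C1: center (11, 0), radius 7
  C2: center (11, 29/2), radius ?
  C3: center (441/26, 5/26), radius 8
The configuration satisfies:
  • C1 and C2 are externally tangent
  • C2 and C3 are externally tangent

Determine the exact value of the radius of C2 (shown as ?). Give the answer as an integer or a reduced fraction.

15/2

1. [ext C1·C2]  r_C2² + 14r_C2 − 645/4 = 0  ⇒  r_C2 = 15/2 (r>0 drops 1)
2. [ext C2·C3]  r_C2² + 16r_C2 − 705/4 = 0  ⇒  r_C2 = 15/2 (r>0 drops 1)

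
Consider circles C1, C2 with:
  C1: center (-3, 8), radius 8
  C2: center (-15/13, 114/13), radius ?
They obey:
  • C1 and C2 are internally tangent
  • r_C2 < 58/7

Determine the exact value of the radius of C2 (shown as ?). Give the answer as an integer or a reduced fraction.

6

1. [int C1,C2]  r_C2² − 16r_C2 + 60 = 0  ⇒  r_C2 = 6 or 10
2. given r_C2 < 58/7: keep 6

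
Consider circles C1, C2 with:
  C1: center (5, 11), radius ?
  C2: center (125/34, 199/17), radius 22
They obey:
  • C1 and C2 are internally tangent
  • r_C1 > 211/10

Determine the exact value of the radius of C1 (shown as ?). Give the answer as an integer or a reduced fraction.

47/2

1. [int C1,C2]  r_C1² − 44r_C1 + 1927/4 = 0  ⇒  r_C1 = 41/2 or 47/2
2. given r_C1 > 211/10: keep 47/2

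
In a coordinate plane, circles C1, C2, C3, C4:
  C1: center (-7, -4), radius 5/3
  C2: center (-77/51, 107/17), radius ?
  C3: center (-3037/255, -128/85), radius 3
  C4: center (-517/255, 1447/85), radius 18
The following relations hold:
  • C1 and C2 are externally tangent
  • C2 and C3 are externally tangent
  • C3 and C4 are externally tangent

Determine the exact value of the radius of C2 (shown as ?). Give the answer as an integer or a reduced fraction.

10

1. [ext C1·C2]  r_C2² + (10/3)r_C2 − 400/3 = 0  ⇒  r_C2 = 10 (r>0 drops 1)
2. [ext C2·C3]  r_C2² + 6r_C2 − 160 = 0  ⇒  r_C2 = 10 (r>0 drops 1)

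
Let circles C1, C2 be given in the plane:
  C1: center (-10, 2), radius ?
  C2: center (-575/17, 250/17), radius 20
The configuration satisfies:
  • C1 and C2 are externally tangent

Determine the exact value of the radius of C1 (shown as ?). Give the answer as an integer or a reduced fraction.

1. [ext C1·C2]  r_C1² + 40r_C1 − 329 = 0  ⇒  r_C1 = 7 (r>0 drops 1)

7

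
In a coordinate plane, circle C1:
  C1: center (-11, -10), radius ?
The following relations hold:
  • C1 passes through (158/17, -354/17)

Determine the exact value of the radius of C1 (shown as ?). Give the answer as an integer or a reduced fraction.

23

1. [C1∋P]  r_C1² − 529 = 0  ⇒  r_C1 = 23 (r>0 drops 1)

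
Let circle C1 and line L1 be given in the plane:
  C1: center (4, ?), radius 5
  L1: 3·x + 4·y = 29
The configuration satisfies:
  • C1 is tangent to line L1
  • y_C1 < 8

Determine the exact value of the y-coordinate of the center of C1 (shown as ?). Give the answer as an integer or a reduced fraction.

-2

1. [C1‖L1]  y_C1² − (17/2)y_C1 − 21 = 0  ⇒  y_C1 = -2 or 21/2
2. given y_C1 < 8: keep -2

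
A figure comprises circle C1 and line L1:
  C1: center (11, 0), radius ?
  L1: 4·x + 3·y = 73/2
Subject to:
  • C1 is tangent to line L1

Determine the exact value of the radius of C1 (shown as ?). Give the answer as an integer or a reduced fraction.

1. [C1‖L1]  r_C1² − 9/4 = 0  ⇒  r_C1 = 3/2 (r>0 drops 1)

3/2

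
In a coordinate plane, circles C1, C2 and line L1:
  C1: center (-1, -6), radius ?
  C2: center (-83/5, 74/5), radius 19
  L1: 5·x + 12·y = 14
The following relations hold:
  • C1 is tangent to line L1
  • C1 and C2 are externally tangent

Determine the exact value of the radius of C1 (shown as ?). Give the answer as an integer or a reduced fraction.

7

1. [C1‖L1]  r_C1² − 49 = 0  ⇒  r_C1 = 7 (r>0 drops 1)
2. [ext C1·C2]  r_C1² + 38r_C1 − 315 = 0  ⇒  r_C1 = 7 (r>0 drops 1)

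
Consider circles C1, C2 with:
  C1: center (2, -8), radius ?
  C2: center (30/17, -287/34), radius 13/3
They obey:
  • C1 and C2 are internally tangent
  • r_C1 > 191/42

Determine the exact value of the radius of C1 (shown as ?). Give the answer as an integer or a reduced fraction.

1. [int C1,C2]  r_C1² − (26/3)r_C1 + 667/36 = 0  ⇒  r_C1 = 23/6 or 29/6
2. given r_C1 > 191/42: keep 29/6

29/6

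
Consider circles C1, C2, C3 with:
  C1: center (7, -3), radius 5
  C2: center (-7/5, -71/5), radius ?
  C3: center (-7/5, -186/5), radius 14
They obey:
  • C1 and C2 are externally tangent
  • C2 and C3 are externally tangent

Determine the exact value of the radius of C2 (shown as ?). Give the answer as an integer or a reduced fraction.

9

1. [ext C1·C2]  r_C2² + 10r_C2 − 171 = 0  ⇒  r_C2 = 9 (r>0 drops 1)
2. [ext C2·C3]  r_C2² + 28r_C2 − 333 = 0  ⇒  r_C2 = 9 (r>0 drops 1)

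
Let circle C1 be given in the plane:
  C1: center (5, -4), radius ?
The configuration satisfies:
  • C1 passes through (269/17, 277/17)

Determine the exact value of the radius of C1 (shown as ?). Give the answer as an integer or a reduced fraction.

1. [C1∋P]  r_C1² − 529 = 0  ⇒  r_C1 = 23 (r>0 drops 1)

23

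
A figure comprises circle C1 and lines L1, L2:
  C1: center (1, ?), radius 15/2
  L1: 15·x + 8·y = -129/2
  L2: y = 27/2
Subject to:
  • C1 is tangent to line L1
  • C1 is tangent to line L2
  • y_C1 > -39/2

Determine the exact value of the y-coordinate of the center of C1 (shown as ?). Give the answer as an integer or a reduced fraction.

6

1. [C1‖L1]  y_C1² + (159/8)y_C1 − 621/4 = 0  ⇒  y_C1 = -207/8 or 6
2. [C1‖L2]  y_C1² − 27y_C1 + 126 = 0  ⇒  y_C1 = 6 or 21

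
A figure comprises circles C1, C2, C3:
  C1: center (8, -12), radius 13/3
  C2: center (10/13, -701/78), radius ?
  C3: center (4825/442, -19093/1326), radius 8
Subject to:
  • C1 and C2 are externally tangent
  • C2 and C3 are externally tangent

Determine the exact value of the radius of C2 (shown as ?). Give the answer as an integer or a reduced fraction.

7/2

1. [ext C1·C2]  r_C2² + (26/3)r_C2 − 511/12 = 0  ⇒  r_C2 = 7/2 (r>0 drops 1)
2. [ext C2·C3]  r_C2² + 16r_C2 − 273/4 = 0  ⇒  r_C2 = 7/2 (r>0 drops 1)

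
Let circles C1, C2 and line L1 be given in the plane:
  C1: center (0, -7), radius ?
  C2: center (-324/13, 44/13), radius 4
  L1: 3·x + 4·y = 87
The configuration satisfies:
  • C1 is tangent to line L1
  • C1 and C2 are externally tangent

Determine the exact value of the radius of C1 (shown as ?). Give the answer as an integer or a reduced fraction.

1. [C1‖L1]  r_C1² − 529 = 0  ⇒  r_C1 = 23 (r>0 drops 1)
2. [ext C1·C2]  r_C1² + 8r_C1 − 713 = 0  ⇒  r_C1 = 23 (r>0 drops 1)

23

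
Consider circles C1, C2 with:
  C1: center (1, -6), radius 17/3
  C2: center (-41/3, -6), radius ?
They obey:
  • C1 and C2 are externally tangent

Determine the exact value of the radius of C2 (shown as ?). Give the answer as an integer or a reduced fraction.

1. [ext C1·C2]  r_C2² + (34/3)r_C2 − 183 = 0  ⇒  r_C2 = 9 (r>0 drops 1)

9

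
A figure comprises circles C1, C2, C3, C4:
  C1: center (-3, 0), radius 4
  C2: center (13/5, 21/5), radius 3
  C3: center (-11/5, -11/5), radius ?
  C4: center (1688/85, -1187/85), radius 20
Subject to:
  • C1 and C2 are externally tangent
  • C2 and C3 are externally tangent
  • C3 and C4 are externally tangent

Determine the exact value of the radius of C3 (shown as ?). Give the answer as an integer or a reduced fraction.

1. [ext C2·C3]  r_C3² + 6r_C3 − 55 = 0  ⇒  r_C3 = 5 (r>0 drops 1)
2. [ext C3·C4]  r_C3² + 40r_C3 − 225 = 0  ⇒  r_C3 = 5 (r>0 drops 1)

5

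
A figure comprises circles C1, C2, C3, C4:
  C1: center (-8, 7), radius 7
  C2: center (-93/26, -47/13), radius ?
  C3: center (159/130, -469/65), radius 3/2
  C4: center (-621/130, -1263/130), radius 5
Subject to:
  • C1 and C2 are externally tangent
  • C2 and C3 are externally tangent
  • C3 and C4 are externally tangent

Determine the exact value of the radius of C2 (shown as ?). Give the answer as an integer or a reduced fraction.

9/2

1. [ext C1·C2]  r_C2² + 14r_C2 − 333/4 = 0  ⇒  r_C2 = 9/2 (r>0 drops 1)
2. [ext C2·C3]  r_C2² + 3r_C2 − 135/4 = 0  ⇒  r_C2 = 9/2 (r>0 drops 1)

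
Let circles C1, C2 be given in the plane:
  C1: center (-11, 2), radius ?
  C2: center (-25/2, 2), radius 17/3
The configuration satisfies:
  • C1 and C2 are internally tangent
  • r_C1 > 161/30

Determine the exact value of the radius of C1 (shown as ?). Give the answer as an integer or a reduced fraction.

1. [int C1,C2]  r_C1² − (34/3)r_C1 + 1075/36 = 0  ⇒  r_C1 = 25/6 or 43/6
2. given r_C1 > 161/30: keep 43/6

43/6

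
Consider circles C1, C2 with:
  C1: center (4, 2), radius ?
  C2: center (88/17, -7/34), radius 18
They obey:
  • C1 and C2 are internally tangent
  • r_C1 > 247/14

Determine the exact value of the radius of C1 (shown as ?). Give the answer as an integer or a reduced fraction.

41/2

1. [int C1,C2]  r_C1² − 36r_C1 + 1271/4 = 0  ⇒  r_C1 = 31/2 or 41/2
2. given r_C1 > 247/14: keep 41/2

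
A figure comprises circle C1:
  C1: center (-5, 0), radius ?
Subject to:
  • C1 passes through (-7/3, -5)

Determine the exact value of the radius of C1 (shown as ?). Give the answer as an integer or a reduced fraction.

17/3

1. [C1∋P]  r_C1² − 289/9 = 0  ⇒  r_C1 = 17/3 (r>0 drops 1)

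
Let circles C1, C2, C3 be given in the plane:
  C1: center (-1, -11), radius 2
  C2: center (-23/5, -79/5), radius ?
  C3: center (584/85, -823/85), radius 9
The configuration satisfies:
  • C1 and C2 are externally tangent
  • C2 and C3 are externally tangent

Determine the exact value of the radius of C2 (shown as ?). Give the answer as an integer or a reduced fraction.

1. [ext C1·C2]  r_C2² + 4r_C2 − 32 = 0  ⇒  r_C2 = 4 (r>0 drops 1)
2. [ext C2·C3]  r_C2² + 18r_C2 − 88 = 0  ⇒  r_C2 = 4 (r>0 drops 1)

4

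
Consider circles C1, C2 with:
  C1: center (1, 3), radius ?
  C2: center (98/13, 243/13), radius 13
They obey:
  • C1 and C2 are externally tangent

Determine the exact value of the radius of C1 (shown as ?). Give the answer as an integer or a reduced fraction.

4

1. [ext C1·C2]  r_C1² + 26r_C1 − 120 = 0  ⇒  r_C1 = 4 (r>0 drops 1)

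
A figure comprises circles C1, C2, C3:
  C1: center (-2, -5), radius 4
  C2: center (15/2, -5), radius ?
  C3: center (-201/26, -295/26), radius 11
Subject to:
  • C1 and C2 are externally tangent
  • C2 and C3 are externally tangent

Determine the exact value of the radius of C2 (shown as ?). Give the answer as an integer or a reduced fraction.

1. [ext C1·C2]  r_C2² + 8r_C2 − 297/4 = 0  ⇒  r_C2 = 11/2 (r>0 drops 1)
2. [ext C2·C3]  r_C2² + 22r_C2 − 605/4 = 0  ⇒  r_C2 = 11/2 (r>0 drops 1)

11/2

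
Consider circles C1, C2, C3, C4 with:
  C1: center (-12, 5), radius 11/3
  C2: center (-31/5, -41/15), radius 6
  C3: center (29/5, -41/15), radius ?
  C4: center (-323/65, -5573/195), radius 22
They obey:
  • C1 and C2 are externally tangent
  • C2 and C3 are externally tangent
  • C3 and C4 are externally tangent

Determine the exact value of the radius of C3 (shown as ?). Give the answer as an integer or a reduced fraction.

6

1. [ext C2·C3]  r_C3² + 12r_C3 − 108 = 0  ⇒  r_C3 = 6 (r>0 drops 1)
2. [ext C3·C4]  r_C3² + 44r_C3 − 300 = 0  ⇒  r_C3 = 6 (r>0 drops 1)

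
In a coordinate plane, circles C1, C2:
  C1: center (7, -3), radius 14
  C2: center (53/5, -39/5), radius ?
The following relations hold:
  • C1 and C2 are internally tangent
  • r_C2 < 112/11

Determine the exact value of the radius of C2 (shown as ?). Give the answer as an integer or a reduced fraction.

8

1. [int C1,C2]  r_C2² − 28r_C2 + 160 = 0  ⇒  r_C2 = 8 or 20
2. given r_C2 < 112/11: keep 8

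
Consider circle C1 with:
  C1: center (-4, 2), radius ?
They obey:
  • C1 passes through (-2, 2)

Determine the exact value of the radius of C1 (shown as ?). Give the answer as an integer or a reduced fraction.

2

1. [C1∋P]  r_C1² − 4 = 0  ⇒  r_C1 = 2 (r>0 drops 1)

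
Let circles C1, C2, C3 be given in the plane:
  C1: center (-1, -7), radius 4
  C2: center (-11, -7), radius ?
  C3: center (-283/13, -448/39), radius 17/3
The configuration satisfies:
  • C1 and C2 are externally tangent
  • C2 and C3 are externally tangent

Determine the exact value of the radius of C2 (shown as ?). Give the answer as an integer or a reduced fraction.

1. [ext C1·C2]  r_C2² + 8r_C2 − 84 = 0  ⇒  r_C2 = 6 (r>0 drops 1)
2. [ext C2·C3]  r_C2² + (34/3)r_C2 − 104 = 0  ⇒  r_C2 = 6 (r>0 drops 1)

6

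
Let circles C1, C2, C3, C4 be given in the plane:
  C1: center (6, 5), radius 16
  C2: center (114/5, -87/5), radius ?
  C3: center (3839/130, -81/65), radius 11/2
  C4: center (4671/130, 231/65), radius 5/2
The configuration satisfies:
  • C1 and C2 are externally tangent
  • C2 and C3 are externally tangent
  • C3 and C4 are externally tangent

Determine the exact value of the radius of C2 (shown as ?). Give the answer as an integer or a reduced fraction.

12

1. [ext C1·C2]  r_C2² + 32r_C2 − 528 = 0  ⇒  r_C2 = 12 (r>0 drops 1)
2. [ext C2·C3]  r_C2² + 11r_C2 − 276 = 0  ⇒  r_C2 = 12 (r>0 drops 1)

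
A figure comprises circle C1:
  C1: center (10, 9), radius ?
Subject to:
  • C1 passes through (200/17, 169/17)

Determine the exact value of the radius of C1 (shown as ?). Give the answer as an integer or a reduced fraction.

1. [C1∋P]  r_C1² − 4 = 0  ⇒  r_C1 = 2 (r>0 drops 1)

2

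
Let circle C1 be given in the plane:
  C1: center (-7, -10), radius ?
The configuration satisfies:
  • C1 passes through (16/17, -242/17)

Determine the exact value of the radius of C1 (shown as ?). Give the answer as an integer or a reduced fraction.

1. [C1∋P]  r_C1² − 81 = 0  ⇒  r_C1 = 9 (r>0 drops 1)

9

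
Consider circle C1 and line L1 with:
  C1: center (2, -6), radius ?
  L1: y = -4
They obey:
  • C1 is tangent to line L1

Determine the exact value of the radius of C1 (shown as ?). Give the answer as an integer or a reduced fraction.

2

1. [C1‖L1]  r_C1² − 4 = 0  ⇒  r_C1 = 2 (r>0 drops 1)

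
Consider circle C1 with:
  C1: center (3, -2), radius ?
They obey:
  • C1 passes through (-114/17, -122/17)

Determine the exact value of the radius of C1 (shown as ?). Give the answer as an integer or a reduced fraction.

11

1. [C1∋P]  r_C1² − 121 = 0  ⇒  r_C1 = 11 (r>0 drops 1)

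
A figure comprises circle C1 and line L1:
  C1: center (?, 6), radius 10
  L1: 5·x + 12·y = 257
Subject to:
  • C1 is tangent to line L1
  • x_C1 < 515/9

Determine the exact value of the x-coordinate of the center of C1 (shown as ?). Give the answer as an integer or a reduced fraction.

11

1. [C1‖L1]  x_C1² − 74x_C1 + 693 = 0  ⇒  x_C1 = 11 or 63
2. given x_C1 < 515/9: keep 11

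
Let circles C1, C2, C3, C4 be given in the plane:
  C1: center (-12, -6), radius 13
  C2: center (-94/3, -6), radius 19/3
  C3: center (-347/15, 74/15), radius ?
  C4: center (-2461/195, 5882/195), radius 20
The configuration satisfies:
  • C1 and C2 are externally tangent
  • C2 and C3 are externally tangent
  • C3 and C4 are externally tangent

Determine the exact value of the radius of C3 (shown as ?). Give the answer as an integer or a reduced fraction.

1. [ext C2·C3]  r_C3² + (38/3)r_C3 − 440/3 = 0  ⇒  r_C3 = 22/3 (r>0 drops 1)
2. [ext C3·C4]  r_C3² + 40r_C3 − 3124/9 = 0  ⇒  r_C3 = 22/3 (r>0 drops 1)

22/3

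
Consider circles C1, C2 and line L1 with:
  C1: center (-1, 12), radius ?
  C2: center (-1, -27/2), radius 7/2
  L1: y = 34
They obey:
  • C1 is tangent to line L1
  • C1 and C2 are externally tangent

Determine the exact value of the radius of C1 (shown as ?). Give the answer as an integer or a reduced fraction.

22

1. [C1‖L1]  r_C1² − 484 = 0  ⇒  r_C1 = 22 (r>0 drops 1)
2. [ext C1·C2]  r_C1² + 7r_C1 − 638 = 0  ⇒  r_C1 = 22 (r>0 drops 1)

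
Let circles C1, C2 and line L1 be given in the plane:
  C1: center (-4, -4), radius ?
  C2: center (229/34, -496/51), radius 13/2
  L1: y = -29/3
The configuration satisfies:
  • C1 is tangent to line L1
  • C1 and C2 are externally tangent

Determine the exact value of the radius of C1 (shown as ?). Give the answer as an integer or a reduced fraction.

1. [C1‖L1]  r_C1² − 289/9 = 0  ⇒  r_C1 = 17/3 (r>0 drops 1)
2. [ext C1·C2]  r_C1² + 13r_C1 − 952/9 = 0  ⇒  r_C1 = 17/3 (r>0 drops 1)

17/3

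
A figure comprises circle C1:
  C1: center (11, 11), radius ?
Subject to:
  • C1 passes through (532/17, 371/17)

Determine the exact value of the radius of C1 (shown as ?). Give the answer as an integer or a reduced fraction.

1. [C1∋P]  r_C1² − 529 = 0  ⇒  r_C1 = 23 (r>0 drops 1)

23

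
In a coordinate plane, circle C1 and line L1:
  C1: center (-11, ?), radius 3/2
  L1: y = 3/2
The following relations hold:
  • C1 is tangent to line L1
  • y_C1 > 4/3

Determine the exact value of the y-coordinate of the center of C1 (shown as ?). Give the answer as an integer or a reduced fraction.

1. [C1‖L1]  y_C1² − 3y_C1 = 0  ⇒  y_C1 = 0 or 3
2. given y_C1 > 4/3: keep 3

3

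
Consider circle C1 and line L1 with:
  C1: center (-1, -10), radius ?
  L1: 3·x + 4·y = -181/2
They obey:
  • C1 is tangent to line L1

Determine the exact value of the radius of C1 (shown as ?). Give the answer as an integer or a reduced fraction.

1. [C1‖L1]  r_C1² − 361/4 = 0  ⇒  r_C1 = 19/2 (r>0 drops 1)

19/2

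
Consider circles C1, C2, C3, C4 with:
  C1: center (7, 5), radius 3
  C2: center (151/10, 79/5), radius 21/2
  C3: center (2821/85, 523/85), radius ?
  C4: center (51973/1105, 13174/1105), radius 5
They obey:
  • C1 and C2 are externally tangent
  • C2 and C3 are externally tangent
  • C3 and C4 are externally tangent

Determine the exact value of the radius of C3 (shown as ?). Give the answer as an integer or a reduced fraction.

10

1. [ext C2·C3]  r_C3² + 21r_C3 − 310 = 0  ⇒  r_C3 = 10 (r>0 drops 1)
2. [ext C3·C4]  r_C3² + 10r_C3 − 200 = 0  ⇒  r_C3 = 10 (r>0 drops 1)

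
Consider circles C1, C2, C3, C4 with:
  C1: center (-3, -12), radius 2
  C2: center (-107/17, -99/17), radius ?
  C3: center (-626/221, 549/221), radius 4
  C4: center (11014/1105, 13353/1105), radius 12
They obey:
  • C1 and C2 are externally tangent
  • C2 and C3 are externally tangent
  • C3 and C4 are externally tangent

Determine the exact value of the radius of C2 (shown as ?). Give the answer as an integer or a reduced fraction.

1. [ext C1·C2]  r_C2² + 4r_C2 − 45 = 0  ⇒  r_C2 = 5 (r>0 drops 1)
2. [ext C2·C3]  r_C2² + 8r_C2 − 65 = 0  ⇒  r_C2 = 5 (r>0 drops 1)

5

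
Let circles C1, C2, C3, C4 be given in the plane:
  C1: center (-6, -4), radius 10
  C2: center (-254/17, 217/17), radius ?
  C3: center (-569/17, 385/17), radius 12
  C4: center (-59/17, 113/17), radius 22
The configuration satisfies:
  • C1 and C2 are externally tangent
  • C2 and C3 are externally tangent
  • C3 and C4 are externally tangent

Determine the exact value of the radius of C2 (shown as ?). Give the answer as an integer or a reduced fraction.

1. [ext C1·C2]  r_C2² + 20r_C2 − 261 = 0  ⇒  r_C2 = 9 (r>0 drops 1)
2. [ext C2·C3]  r_C2² + 24r_C2 − 297 = 0  ⇒  r_C2 = 9 (r>0 drops 1)

9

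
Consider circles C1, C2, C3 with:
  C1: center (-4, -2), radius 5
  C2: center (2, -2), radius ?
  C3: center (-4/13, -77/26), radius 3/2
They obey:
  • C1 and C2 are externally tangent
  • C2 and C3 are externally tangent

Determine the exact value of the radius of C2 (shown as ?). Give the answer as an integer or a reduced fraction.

1. [ext C1·C2]  r_C2² + 10r_C2 − 11 = 0  ⇒  r_C2 = 1 (r>0 drops 1)
2. [ext C2·C3]  r_C2² + 3r_C2 − 4 = 0  ⇒  r_C2 = 1 (r>0 drops 1)

1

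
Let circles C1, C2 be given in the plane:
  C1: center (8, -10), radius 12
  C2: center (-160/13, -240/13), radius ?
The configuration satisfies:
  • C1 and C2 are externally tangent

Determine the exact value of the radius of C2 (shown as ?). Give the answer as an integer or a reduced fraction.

10

1. [ext C1·C2]  r_C2² + 24r_C2 − 340 = 0  ⇒  r_C2 = 10 (r>0 drops 1)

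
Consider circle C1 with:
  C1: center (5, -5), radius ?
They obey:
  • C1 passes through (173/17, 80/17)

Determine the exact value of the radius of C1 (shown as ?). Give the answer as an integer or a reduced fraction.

11

1. [C1∋P]  r_C1² − 121 = 0  ⇒  r_C1 = 11 (r>0 drops 1)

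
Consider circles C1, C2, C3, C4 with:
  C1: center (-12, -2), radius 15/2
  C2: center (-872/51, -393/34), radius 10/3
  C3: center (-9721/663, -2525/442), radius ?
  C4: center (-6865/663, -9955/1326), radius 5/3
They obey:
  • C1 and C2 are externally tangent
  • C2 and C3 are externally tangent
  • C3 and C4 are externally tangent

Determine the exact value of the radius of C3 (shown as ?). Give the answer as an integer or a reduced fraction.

3

1. [ext C2·C3]  r_C3² + (20/3)r_C3 − 29 = 0  ⇒  r_C3 = 3 (r>0 drops 1)
2. [ext C3·C4]  r_C3² + (10/3)r_C3 − 19 = 0  ⇒  r_C3 = 3 (r>0 drops 1)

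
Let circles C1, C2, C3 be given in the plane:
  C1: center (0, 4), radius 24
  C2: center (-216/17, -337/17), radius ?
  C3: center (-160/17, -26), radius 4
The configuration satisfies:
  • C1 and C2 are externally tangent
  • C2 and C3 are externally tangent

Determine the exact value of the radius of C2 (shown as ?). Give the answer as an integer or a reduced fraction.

3

1. [ext C1·C2]  r_C2² + 48r_C2 − 153 = 0  ⇒  r_C2 = 3 (r>0 drops 1)
2. [ext C2·C3]  r_C2² + 8r_C2 − 33 = 0  ⇒  r_C2 = 3 (r>0 drops 1)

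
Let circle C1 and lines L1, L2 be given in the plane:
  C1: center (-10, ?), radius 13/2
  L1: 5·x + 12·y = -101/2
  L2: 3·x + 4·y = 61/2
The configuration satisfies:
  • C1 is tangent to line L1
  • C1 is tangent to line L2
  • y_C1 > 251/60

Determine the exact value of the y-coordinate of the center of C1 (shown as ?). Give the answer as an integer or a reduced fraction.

1. [C1‖L1]  y_C1² + (1/12)y_C1 − 595/12 = 0  ⇒  y_C1 = -85/12 or 7
2. [C1‖L2]  y_C1² − (121/4)y_C1 + 651/4 = 0  ⇒  y_C1 = 7 or 93/4

7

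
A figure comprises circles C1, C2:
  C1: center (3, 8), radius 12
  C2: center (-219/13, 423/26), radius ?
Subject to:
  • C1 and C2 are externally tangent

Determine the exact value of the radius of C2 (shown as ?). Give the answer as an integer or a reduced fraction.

1. [ext C1·C2]  r_C2² + 24r_C2 − 1273/4 = 0  ⇒  r_C2 = 19/2 (r>0 drops 1)

19/2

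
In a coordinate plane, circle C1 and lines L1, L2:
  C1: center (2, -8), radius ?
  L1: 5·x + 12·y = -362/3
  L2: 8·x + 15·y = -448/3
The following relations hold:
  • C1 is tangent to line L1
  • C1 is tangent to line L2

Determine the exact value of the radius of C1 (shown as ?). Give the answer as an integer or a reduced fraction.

8/3

1. [C1‖L1]  r_C1² − 64/9 = 0  ⇒  r_C1 = 8/3 (r>0 drops 1)
2. [C1‖L2]  r_C1² − 64/9 = 0  ⇒  r_C1 = 8/3 (r>0 drops 1)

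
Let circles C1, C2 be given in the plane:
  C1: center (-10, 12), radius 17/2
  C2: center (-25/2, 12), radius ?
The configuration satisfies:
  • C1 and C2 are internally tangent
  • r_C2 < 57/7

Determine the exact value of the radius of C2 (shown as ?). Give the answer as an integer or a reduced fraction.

6

1. [int C1,C2]  r_C2² − 17r_C2 + 66 = 0  ⇒  r_C2 = 6 or 11
2. given r_C2 < 57/7: keep 6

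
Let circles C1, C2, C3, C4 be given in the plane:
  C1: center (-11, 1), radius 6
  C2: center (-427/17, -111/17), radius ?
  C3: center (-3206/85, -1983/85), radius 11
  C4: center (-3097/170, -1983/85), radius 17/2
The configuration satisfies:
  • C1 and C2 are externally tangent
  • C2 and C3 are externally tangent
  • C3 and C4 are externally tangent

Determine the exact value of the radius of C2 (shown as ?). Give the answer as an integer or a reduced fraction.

10

1. [ext C1·C2]  r_C2² + 12r_C2 − 220 = 0  ⇒  r_C2 = 10 (r>0 drops 1)
2. [ext C2·C3]  r_C2² + 22r_C2 − 320 = 0  ⇒  r_C2 = 10 (r>0 drops 1)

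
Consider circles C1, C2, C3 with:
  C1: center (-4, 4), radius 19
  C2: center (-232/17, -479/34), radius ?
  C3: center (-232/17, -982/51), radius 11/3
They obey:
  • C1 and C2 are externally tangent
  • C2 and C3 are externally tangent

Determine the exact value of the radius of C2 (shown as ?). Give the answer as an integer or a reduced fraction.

3/2

1. [ext C1·C2]  r_C2² + 38r_C2 − 237/4 = 0  ⇒  r_C2 = 3/2 (r>0 drops 1)
2. [ext C2·C3]  r_C2² + (22/3)r_C2 − 53/4 = 0  ⇒  r_C2 = 3/2 (r>0 drops 1)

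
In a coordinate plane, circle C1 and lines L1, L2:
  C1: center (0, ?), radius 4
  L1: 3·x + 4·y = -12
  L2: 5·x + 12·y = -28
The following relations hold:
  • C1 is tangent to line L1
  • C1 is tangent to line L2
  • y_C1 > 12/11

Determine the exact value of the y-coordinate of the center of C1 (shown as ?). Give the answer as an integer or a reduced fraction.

1. [C1‖L1]  y_C1² + 6y_C1 − 16 = 0  ⇒  y_C1 = -8 or 2
2. [C1‖L2]  y_C1² + (14/3)y_C1 − 40/3 = 0  ⇒  y_C1 = -20/3 or 2

2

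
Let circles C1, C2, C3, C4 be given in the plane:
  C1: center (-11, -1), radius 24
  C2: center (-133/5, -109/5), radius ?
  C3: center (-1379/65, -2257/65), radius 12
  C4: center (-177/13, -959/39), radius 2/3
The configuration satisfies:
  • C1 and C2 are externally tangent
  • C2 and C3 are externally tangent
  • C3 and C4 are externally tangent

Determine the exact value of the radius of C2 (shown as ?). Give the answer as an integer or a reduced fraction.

2

1. [ext C1·C2]  r_C2² + 48r_C2 − 100 = 0  ⇒  r_C2 = 2 (r>0 drops 1)
2. [ext C2·C3]  r_C2² + 24r_C2 − 52 = 0  ⇒  r_C2 = 2 (r>0 drops 1)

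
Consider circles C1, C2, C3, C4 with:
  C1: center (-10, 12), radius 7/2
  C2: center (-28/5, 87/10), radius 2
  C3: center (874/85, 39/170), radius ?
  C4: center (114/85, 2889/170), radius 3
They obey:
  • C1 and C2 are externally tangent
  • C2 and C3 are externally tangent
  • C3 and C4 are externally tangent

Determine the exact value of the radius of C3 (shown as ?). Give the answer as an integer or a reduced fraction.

16

1. [ext C2·C3]  r_C3² + 4r_C3 − 320 = 0  ⇒  r_C3 = 16 (r>0 drops 1)
2. [ext C3·C4]  r_C3² + 6r_C3 − 352 = 0  ⇒  r_C3 = 16 (r>0 drops 1)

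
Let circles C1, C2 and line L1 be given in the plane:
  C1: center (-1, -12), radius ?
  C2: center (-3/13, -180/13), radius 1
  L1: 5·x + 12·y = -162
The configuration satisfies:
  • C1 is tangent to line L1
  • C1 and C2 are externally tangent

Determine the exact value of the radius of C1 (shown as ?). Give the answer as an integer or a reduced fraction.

1

1. [C1‖L1]  r_C1² − 1 = 0  ⇒  r_C1 = 1 (r>0 drops 1)
2. [ext C1·C2]  r_C1² + 2r_C1 − 3 = 0  ⇒  r_C1 = 1 (r>0 drops 1)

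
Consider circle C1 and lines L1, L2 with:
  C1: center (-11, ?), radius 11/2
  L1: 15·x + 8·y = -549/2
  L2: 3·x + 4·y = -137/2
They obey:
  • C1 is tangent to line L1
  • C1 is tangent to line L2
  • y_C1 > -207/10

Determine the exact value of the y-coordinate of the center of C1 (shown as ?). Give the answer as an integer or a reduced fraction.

-2

1. [C1‖L1]  y_C1² + (219/8)y_C1 + 203/4 = 0  ⇒  y_C1 = -203/8 or -2
2. [C1‖L2]  y_C1² + (71/4)y_C1 + 63/2 = 0  ⇒  y_C1 = -63/4 or -2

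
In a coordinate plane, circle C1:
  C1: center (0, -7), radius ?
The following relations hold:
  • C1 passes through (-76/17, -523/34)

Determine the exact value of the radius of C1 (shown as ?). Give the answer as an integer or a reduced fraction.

19/2

1. [C1∋P]  r_C1² − 361/4 = 0  ⇒  r_C1 = 19/2 (r>0 drops 1)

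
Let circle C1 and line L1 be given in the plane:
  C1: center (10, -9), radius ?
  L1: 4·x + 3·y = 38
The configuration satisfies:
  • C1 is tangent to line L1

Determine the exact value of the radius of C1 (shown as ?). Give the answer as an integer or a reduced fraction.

1. [C1‖L1]  r_C1² − 25 = 0  ⇒  r_C1 = 5 (r>0 drops 1)

5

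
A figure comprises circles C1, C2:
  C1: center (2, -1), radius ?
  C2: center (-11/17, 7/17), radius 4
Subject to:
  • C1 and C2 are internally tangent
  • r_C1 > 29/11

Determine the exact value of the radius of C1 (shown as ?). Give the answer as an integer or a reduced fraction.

1. [int C1,C2]  r_C1² − 8r_C1 + 7 = 0  ⇒  r_C1 = 1 or 7
2. given r_C1 > 29/11: keep 7

7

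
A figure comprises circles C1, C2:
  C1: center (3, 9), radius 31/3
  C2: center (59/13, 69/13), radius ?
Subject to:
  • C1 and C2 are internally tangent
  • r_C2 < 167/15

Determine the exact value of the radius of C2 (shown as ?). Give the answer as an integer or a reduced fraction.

19/3

1. [int C1,C2]  r_C2² − (62/3)r_C2 + 817/9 = 0  ⇒  r_C2 = 19/3 or 43/3
2. given r_C2 < 167/15: keep 19/3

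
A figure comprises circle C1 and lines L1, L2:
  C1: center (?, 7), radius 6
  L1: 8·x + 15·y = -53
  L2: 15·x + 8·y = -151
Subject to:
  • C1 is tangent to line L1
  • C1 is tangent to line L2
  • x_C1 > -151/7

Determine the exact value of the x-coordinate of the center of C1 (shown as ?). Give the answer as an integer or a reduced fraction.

1. [C1‖L1]  x_C1² + (79/2)x_C1 + 455/2 = 0  ⇒  x_C1 = -65/2 or -7
2. [C1‖L2]  x_C1² + (138/5)x_C1 + 721/5 = 0  ⇒  x_C1 = -103/5 or -7

-7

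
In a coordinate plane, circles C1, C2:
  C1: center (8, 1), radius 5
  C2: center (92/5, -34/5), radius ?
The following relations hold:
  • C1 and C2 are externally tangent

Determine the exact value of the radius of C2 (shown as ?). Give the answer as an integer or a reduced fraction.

8

1. [ext C1·C2]  r_C2² + 10r_C2 − 144 = 0  ⇒  r_C2 = 8 (r>0 drops 1)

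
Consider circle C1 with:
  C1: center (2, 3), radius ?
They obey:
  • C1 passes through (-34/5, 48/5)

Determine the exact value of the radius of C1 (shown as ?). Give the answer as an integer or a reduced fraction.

1. [C1∋P]  r_C1² − 121 = 0  ⇒  r_C1 = 11 (r>0 drops 1)

11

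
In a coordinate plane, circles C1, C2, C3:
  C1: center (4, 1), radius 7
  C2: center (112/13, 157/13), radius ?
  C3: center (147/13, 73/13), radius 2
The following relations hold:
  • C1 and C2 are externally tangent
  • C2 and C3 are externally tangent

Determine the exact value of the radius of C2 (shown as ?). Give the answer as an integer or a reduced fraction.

1. [ext C1·C2]  r_C2² + 14r_C2 − 95 = 0  ⇒  r_C2 = 5 (r>0 drops 1)
2. [ext C2·C3]  r_C2² + 4r_C2 − 45 = 0  ⇒  r_C2 = 5 (r>0 drops 1)

5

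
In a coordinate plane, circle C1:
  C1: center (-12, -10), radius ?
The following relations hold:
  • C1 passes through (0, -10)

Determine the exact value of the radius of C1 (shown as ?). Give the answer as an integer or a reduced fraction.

12

1. [C1∋P]  r_C1² − 144 = 0  ⇒  r_C1 = 12 (r>0 drops 1)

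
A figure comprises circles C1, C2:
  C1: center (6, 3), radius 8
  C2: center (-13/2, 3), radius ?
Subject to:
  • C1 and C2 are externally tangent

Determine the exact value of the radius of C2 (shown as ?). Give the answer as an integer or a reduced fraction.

1. [ext C1·C2]  r_C2² + 16r_C2 − 369/4 = 0  ⇒  r_C2 = 9/2 (r>0 drops 1)

9/2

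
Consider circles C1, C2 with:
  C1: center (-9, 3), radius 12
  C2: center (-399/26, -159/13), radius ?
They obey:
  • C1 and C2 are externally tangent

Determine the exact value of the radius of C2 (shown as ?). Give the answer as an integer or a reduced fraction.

9/2

1. [ext C1·C2]  r_C2² + 24r_C2 − 513/4 = 0  ⇒  r_C2 = 9/2 (r>0 drops 1)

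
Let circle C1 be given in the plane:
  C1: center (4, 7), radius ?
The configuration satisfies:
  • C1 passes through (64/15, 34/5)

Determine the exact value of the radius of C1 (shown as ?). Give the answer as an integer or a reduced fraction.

1. [C1∋P]  r_C1² − 1/9 = 0  ⇒  r_C1 = 1/3 (r>0 drops 1)

1/3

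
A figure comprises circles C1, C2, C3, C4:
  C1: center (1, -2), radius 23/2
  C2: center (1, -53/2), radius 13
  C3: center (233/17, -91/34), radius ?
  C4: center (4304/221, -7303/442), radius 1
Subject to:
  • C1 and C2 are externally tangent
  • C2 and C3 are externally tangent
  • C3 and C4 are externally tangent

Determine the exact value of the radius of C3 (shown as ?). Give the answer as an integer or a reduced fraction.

1. [ext C2·C3]  r_C3² + 26r_C3 − 560 = 0  ⇒  r_C3 = 14 (r>0 drops 1)
2. [ext C3·C4]  r_C3² + 2r_C3 − 224 = 0  ⇒  r_C3 = 14 (r>0 drops 1)

14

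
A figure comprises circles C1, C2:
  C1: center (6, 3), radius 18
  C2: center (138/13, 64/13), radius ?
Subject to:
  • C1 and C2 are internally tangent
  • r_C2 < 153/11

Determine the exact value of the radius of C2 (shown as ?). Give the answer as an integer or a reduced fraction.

1. [int C1,C2]  r_C2² − 36r_C2 + 299 = 0  ⇒  r_C2 = 13 or 23
2. given r_C2 < 153/11: keep 13

13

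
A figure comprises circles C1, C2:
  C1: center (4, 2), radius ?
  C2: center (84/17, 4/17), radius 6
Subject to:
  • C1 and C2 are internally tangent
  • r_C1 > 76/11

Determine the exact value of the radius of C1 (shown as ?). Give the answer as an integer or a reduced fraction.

8

1. [int C1,C2]  r_C1² − 12r_C1 + 32 = 0  ⇒  r_C1 = 4 or 8
2. given r_C1 > 76/11: keep 8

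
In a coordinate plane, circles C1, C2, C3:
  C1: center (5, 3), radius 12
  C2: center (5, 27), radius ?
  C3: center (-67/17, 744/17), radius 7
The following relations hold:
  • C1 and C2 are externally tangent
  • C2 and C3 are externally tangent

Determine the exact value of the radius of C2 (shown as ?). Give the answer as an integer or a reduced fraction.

12

1. [ext C1·C2]  r_C2² + 24r_C2 − 432 = 0  ⇒  r_C2 = 12 (r>0 drops 1)
2. [ext C2·C3]  r_C2² + 14r_C2 − 312 = 0  ⇒  r_C2 = 12 (r>0 drops 1)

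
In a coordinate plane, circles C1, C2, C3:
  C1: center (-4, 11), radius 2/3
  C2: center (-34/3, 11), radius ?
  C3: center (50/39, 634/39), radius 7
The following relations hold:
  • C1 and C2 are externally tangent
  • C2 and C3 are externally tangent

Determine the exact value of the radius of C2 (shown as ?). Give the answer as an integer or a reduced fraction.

1. [ext C1·C2]  r_C2² + (4/3)r_C2 − 160/3 = 0  ⇒  r_C2 = 20/3 (r>0 drops 1)
2. [ext C2·C3]  r_C2² + 14r_C2 − 1240/9 = 0  ⇒  r_C2 = 20/3 (r>0 drops 1)

20/3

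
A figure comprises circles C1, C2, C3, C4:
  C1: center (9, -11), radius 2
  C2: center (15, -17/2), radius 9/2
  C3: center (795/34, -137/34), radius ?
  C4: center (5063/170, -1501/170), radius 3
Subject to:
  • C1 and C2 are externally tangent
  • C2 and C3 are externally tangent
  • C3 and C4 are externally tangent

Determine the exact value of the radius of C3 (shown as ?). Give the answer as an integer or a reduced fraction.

1. [ext C2·C3]  r_C3² + 9r_C3 − 70 = 0  ⇒  r_C3 = 5 (r>0 drops 1)
2. [ext C3·C4]  r_C3² + 6r_C3 − 55 = 0  ⇒  r_C3 = 5 (r>0 drops 1)

5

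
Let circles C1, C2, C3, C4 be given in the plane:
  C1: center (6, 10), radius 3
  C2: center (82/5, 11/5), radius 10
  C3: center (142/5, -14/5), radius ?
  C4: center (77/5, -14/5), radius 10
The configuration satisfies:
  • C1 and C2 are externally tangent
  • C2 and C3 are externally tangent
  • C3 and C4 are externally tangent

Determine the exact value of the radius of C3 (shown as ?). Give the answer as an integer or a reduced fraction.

1. [ext C2·C3]  r_C3² + 20r_C3 − 69 = 0  ⇒  r_C3 = 3 (r>0 drops 1)
2. [ext C3·C4]  r_C3² + 20r_C3 − 69 = 0  ⇒  r_C3 = 3 (r>0 drops 1)

3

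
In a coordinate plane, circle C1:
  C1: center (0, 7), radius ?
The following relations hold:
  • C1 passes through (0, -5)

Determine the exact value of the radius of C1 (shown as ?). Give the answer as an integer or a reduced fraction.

12

1. [C1∋P]  r_C1² − 144 = 0  ⇒  r_C1 = 12 (r>0 drops 1)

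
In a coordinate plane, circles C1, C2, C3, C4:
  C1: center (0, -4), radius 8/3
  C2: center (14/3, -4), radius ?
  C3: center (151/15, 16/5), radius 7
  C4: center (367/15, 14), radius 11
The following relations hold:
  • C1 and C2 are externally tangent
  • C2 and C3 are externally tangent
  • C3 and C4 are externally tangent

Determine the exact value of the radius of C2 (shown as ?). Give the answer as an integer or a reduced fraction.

1. [ext C1·C2]  r_C2² + (16/3)r_C2 − 44/3 = 0  ⇒  r_C2 = 2 (r>0 drops 1)
2. [ext C2·C3]  r_C2² + 14r_C2 − 32 = 0  ⇒  r_C2 = 2 (r>0 drops 1)

2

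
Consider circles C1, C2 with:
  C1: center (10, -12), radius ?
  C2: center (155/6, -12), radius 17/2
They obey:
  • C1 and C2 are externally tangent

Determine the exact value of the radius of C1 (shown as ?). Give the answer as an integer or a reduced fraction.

22/3

1. [ext C1·C2]  r_C1² + 17r_C1 − 1606/9 = 0  ⇒  r_C1 = 22/3 (r>0 drops 1)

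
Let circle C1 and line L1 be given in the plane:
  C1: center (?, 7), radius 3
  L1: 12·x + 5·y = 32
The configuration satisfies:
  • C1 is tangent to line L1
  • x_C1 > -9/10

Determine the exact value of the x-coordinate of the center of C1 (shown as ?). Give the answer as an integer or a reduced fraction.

3

1. [C1‖L1]  x_C1² + (1/2)x_C1 − 21/2 = 0  ⇒  x_C1 = -7/2 or 3
2. given x_C1 > -9/10: keep 3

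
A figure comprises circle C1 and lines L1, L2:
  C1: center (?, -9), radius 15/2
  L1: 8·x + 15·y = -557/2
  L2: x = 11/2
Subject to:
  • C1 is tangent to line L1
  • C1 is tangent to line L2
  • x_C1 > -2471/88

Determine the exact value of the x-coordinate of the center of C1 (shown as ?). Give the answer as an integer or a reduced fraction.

1. [C1‖L1]  x_C1² + (287/8)x_C1 + 271/4 = 0  ⇒  x_C1 = -271/8 or -2
2. [C1‖L2]  x_C1² − 11x_C1 − 26 = 0  ⇒  x_C1 = -2 or 13

-2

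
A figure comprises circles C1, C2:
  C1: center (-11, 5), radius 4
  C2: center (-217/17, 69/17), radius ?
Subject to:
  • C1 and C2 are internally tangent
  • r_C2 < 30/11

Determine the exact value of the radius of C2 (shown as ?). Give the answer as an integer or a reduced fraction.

2

1. [int C1,C2]  r_C2² − 8r_C2 + 12 = 0  ⇒  r_C2 = 2 or 6
2. given r_C2 < 30/11: keep 2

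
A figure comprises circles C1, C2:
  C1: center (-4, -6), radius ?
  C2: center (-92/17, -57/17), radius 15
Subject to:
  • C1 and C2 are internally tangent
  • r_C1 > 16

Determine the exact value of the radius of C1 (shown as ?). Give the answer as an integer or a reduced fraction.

18

1. [int C1,C2]  r_C1² − 30r_C1 + 216 = 0  ⇒  r_C1 = 12 or 18
2. given r_C1 > 16: keep 18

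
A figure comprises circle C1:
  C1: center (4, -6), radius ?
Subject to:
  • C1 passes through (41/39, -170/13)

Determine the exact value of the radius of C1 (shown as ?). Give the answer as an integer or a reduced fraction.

23/3

1. [C1∋P]  r_C1² − 529/9 = 0  ⇒  r_C1 = 23/3 (r>0 drops 1)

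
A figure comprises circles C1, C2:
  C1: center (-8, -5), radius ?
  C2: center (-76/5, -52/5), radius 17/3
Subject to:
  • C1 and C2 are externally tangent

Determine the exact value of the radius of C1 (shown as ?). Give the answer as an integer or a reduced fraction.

10/3

1. [ext C1·C2]  r_C1² + (34/3)r_C1 − 440/9 = 0  ⇒  r_C1 = 10/3 (r>0 drops 1)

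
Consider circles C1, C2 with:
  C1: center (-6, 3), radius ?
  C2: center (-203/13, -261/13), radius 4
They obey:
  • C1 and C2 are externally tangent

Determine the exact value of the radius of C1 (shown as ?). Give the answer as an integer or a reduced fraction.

1. [ext C1·C2]  r_C1² + 8r_C1 − 609 = 0  ⇒  r_C1 = 21 (r>0 drops 1)

21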